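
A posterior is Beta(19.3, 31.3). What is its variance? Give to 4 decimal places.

0.0046

α+β = 50.6 and αβ = 604.09, so Var = αβ/[(α+β)²(α+β+1)] = 604.09/132114.576 = 0.0046.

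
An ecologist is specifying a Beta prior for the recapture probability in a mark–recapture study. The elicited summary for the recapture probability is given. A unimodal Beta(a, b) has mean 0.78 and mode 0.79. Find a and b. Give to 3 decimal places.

a = 45.240, b = 12.760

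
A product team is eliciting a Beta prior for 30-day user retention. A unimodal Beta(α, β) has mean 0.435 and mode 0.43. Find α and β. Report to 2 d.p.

α = 12.18, β = 15.82

With s = α+β: μ = α/s and mode = (α−1)/(s−2). Eliminating α = μs,
μs − 1 = m(s−2) ⇒ s(μ−m) = 1−2m ⇒ s = 0.14/0.005 = 28.0000.
So α = μs = 12.18, β = (1−μ)s = 15.82.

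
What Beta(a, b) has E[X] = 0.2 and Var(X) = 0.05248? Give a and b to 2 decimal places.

a = 0.41, b = 1.64

Write ν = a+b; then a = μν and Var = μ(1−μ)/(ν+1).
ν = μ(1−μ)/Var − 1 = 0.16/0.05248 − 1 = 2.0488.
a = 0.2·2.0488 = 0.41, b = 0.8·2.0488 = 1.64.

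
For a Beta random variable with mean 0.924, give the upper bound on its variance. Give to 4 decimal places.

0.0702

Var = μ(1−μ)/(α+β+1), which approaches μ(1−μ) as α+β → 0.
So the supremum is μ(1−μ) = 0.924×0.076 = 0.0702.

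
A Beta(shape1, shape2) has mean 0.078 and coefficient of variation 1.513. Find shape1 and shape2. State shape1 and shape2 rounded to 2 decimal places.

σ = CV·μ = 1.513×0.078 = 0.11801, so σ² = 0.013927.
s+1 = μ(1−μ)/σ² = 0.071916/0.013927 = 5.1637, so s = shape1+shape2 = 4.1637.
shape1 = μs = 0.32, shape2 = (1−μ)s = 3.84.

shape1 = 0.32, shape2 = 3.84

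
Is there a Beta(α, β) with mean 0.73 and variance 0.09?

The Beta variance bound is σ² < μ(1−μ).
Here μ(1−μ) = 0.73×0.27 = 0.1971, and 0.09 < 0.1971.

Yes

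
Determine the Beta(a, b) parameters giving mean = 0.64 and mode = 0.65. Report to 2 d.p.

a = 19.20, b = 10.80

With s = a+b: μ = a/s and mode = (a−1)/(s−2). Eliminating a = μs,
μs − 1 = m(s−2) ⇒ s(μ−m) = 1−2m ⇒ s = -0.30/-0.01 = 30.0000.
So a = μs = 19.20, b = (1−μ)s = 10.80.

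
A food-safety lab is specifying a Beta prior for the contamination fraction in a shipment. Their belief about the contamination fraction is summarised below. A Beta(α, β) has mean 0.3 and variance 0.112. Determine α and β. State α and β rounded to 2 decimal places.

Write ν = α+β; then α = μν and Var = μ(1−μ)/(ν+1).
ν = μ(1−μ)/Var − 1 = 0.21/0.112 − 1 = 0.8750.
α = 0.3·0.8750 = 0.26, β = 0.7·0.8750 = 0.61.

α = 0.26, β = 0.61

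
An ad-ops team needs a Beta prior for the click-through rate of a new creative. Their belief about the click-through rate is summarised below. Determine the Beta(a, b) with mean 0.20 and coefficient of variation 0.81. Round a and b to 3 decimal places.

σ = CV·μ = 0.81×0.20 = 0.16200, so σ² = 0.026244.
s+1 = μ(1−μ)/σ² = 0.1600/0.026244 = 6.0966, so s = a+b = 5.0966.
a = μs = 1.019, b = (1−μ)s = 4.077.

a = 1.019, b = 4.077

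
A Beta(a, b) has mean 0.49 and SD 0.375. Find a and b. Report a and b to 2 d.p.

First σ² = 0.140625. Setting a = μn, b = (1−μ)n with n = a+b,
μ(1−μ)/(n+1) = 0.140625 ⇒ n+1 = 0.2499/0.140625 = 1.7771 ⇒ n = 0.7771.
Hence a = 0.49×0.7771 = 0.38, b = 0.51×0.7771 = 0.40.

a = 0.38, b = 0.40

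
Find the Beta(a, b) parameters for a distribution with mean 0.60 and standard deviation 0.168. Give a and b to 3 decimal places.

First σ² = 0.028224. Setting a = μn, b = (1−μ)n with n = a+b,
μ(1−μ)/(n+1) = 0.028224 ⇒ n+1 = 0.2400/0.028224 = 8.5034 ⇒ n = 7.5034.
Hence a = 0.60×7.5034 = 4.502, b = 0.40×7.5034 = 3.001.

a = 4.502, b = 3.001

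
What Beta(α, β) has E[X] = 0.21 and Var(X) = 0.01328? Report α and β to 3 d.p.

Write ν = α+β; then α = μν and Var = μ(1−μ)/(ν+1).
ν = μ(1−μ)/Var − 1 = 0.1659/0.01328 − 1 = 11.4925.
α = 0.21·11.4925 = 2.413, β = 0.79·11.4925 = 9.079.

α = 2.413, β = 9.079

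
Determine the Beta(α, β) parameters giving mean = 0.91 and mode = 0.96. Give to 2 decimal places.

α = 16.74, β = 1.66

With s = α+β: μ = α/s and mode = (α−1)/(s−2). Eliminating α = μs,
μs − 1 = m(s−2) ⇒ s(μ−m) = 1−2m ⇒ s = -0.92/-0.05 = 18.4000.
So α = μs = 16.74, β = (1−μ)s = 1.66.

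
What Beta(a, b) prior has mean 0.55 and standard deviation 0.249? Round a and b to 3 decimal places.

σ² = 0.249² = 0.062001.
With s = a+b, Var = μ(1−μ)/(s+1), so s+1 = (0.55×0.45)/0.062001 = 3.9919 and s = 2.9919.
a = μs = 1.646, b = (1−μ)s = 1.346.

a = 1.646, b = 1.346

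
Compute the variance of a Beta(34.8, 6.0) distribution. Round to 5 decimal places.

α+β = 40.8 and αβ = 208.80, so Var = αβ/[(α+β)²(α+β+1)] = 208.80/69581.952 = 0.00300.

0.00300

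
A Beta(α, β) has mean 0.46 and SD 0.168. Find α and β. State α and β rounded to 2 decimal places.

α = 3.59, β = 4.21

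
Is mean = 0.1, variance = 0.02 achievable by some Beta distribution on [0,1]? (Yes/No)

For any Beta, Var(X) < E[X]·(1−E[X]).
Here μ(1−μ) = 0.1×0.9 = 0.09, and 0.02 < 0.09.

Yes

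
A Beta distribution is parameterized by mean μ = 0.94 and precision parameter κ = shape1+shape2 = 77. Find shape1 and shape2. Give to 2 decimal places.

Split κ in proportion μ : (1−μ): shape1 = 0.94·77 = 72.38, shape2 = 77 − 72.38 = 4.62.

shape1 = 72.38, shape2 = 4.62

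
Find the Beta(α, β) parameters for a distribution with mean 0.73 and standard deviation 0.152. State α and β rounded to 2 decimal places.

Variance = 0.152² = 0.023104. The moment-matching identity α+β = μ(1−μ)/Var − 1 gives
α+β = 0.1971/0.023104 − 1 = 7.5310, so α = μ·7.5310 = 5.50 and β = (1−μ)·7.5310 = 2.03.

α = 5.50, β = 2.03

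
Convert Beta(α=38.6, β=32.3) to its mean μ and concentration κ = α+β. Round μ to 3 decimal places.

κ = α+β = 38.6+32.3 = 70.9; μ = α/κ = 38.6/70.9 = 0.544.

μ = 0.544, κ = 70.9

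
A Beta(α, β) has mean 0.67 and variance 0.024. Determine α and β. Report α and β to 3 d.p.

α = 5.502, β = 2.710

Let s = α+β. The Beta variance is μ(1−μ)/(s+1).
So s+1 = μ(1−μ)/σ² = (0.67×0.33)/0.024 = 0.2211/0.024 = 9.2125, giving s = 8.2125.
Then α = μs = 0.67×8.2125 = 5.502 and β = (1−μ)s = 0.33×8.2125 = 2.710.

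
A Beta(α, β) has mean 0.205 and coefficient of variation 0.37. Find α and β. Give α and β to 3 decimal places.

α = 5.602, β = 21.725

σ = CV·μ = 0.37×0.205 = 0.07585, so σ² = 0.005753.
s+1 = μ(1−μ)/σ² = 0.162975/0.005753 = 28.3276, so s = α+β = 27.3276.
α = μs = 5.602, β = (1−μ)s = 21.725.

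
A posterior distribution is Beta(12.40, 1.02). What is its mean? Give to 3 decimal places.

0.924

The Beta mean is α/(α+β) = 12.40/(12.40+1.02) = 0.924.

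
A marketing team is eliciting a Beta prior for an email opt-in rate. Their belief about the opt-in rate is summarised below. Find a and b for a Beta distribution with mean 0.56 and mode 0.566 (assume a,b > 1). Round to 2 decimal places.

a = 12.32, b = 9.68

With s = a+b: μ = a/s and mode = (a−1)/(s−2). Eliminating a = μs,
μs − 1 = m(s−2) ⇒ s(μ−m) = 1−2m ⇒ s = -0.132/-0.006 = 22.0000.
So a = μs = 12.32, b = (1−μ)s = 9.68.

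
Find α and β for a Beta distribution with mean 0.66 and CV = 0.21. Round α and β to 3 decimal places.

α = 7.050, β = 3.632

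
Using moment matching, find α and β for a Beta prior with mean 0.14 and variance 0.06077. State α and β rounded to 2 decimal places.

α = 0.14, β = 0.84

By moment matching, α+β = μ(1−μ)/σ² − 1 = (0.14·0.86)/0.06077 − 1 = 1.9812 − 1 = 0.9812.
Since α/(α+β) = μ, α = 0.14·0.9812 = 0.14 and β = 0.86·0.9812 = 0.84.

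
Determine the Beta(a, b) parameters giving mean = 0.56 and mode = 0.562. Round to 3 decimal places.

Let s = a+b. Mean gives a = μs = 0.56s; mode gives (a−1)/(s−2) = 0.562.
Substituting: 0.56s − 1 = 0.562(s−2) = 0.562s − 1.124, so -0.002s = -0.124 and s = 62.0000.
Then a = 0.56×62.0000 = 34.720 and b = s−a = 27.280.

a = 34.720, b = 27.280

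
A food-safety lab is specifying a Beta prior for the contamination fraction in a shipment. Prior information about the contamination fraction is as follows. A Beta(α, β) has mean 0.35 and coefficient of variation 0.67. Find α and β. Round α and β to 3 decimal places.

α = 1.098, β = 2.039

σ = CV·μ = 0.67×0.35 = 0.23450, so σ² = 0.054990.
s+1 = μ(1−μ)/σ² = 0.2275/0.054990 = 4.1371, so s = α+β = 3.1371.
α = μs = 1.098, β = (1−μ)s = 2.039.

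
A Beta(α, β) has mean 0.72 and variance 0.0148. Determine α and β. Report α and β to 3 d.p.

α = 9.088, β = 3.534

Let s = α+β. The Beta variance is μ(1−μ)/(s+1).
So s+1 = μ(1−μ)/σ² = (0.72×0.28)/0.0148 = 0.2016/0.0148 = 13.6216, giving s = 12.6216.
Then α = μs = 0.72×12.6216 = 9.088 and β = (1−μ)s = 0.28×12.6216 = 3.534.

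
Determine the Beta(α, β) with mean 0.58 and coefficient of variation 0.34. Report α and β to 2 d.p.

α = 3.05, β = 2.21

Var = (CV·μ)² = (0.34×0.58)² = 0.038888.
α+β = μ(1−μ)/Var − 1 = 0.2436/0.038888 − 1 = 5.2642.
Thus α = 0.58·5.2642 = 3.05 and β = 0.42·5.2642 = 2.21.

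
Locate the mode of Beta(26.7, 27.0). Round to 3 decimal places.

The density x^(α−1)(1−x)^(β−1) is maximised at (α−1)/(α+β−2) = 25.7/51.7 = 0.497.

0.497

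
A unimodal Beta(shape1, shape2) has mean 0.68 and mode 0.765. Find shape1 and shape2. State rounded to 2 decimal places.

Let s = shape1+shape2. Mean gives shape1 = μs = 0.68s; mode gives (shape1−1)/(s−2) = 0.765.
Substituting: 0.68s − 1 = 0.765(s−2) = 0.765s − 1.530, so -0.085s = -0.530 and s = 6.2353.
Then shape1 = 0.68×6.2353 = 4.24 and shape2 = s−shape1 = 2.00.

shape1 = 4.24, shape2 = 2.00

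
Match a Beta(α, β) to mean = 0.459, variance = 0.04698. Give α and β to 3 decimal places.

Write ν = α+β; then α = μν and Var = μ(1−μ)/(ν+1).
ν = μ(1−μ)/Var − 1 = 0.248319/0.04698 − 1 = 4.2856.
α = 0.459·4.2856 = 1.967, β = 0.541·4.2856 = 2.319.

α = 1.967, β = 2.319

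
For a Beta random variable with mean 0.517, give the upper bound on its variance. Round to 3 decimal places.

Var = μ(1−μ)/(α+β+1), which approaches μ(1−μ) as α+β → 0.
So the supremum is μ(1−μ) = 0.517×0.483 = 0.250.

0.250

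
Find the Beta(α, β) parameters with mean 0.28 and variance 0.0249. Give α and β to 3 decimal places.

α = 1.987, β = 5.109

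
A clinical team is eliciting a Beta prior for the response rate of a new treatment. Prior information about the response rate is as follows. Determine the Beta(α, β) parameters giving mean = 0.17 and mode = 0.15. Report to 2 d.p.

Let s = α+β. Mean gives α = μs = 0.17s; mode gives (α−1)/(s−2) = 0.15.
Substituting: 0.17s − 1 = 0.15(s−2) = 0.15s − 0.30, so 0.02s = 0.70 and s = 35.0000.
Then α = 0.17×35.0000 = 5.95 and β = s−α = 29.05.

α = 5.95, β = 29.05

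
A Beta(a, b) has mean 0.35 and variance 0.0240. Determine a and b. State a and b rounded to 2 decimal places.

Let s = a+b. The Beta variance is μ(1−μ)/(s+1).
So s+1 = μ(1−μ)/σ² = (0.35×0.65)/0.0240 = 0.2275/0.0240 = 9.4792, giving s = 8.4792.
Then a = μs = 0.35×8.4792 = 2.97 and b = (1−μ)s = 0.65×8.4792 = 5.51.

a = 2.97, b = 5.51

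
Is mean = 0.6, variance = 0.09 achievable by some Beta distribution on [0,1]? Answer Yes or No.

Yes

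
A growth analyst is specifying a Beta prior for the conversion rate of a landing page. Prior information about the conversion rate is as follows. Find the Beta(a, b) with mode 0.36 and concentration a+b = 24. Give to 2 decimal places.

a = 8.92, b = 15.08

Since the density peak of Beta(a,b) is at (a−1)/(a+b−2),
a = 1 + 0.36(24−2) = 8.92 and b = 24 − 8.92 = 15.08.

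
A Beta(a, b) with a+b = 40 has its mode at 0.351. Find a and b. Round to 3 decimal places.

Since the density peak of Beta(a,b) is at (a−1)/(a+b−2),
a = 1 + 0.351(40−2) = 14.338 and b = 40 − 14.338 = 25.662.

a = 14.338, b = 25.662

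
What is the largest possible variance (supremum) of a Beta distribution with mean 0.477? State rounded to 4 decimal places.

0.2495

Var = μ(1−μ)/(α+β+1), which approaches μ(1−μ) as α+β → 0.
So the supremum is μ(1−μ) = 0.477×0.523 = 0.2495.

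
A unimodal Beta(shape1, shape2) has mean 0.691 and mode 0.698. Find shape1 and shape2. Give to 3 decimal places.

Let s = shape1+shape2. Mean gives shape1 = μs = 0.691s; mode gives (shape1−1)/(s−2) = 0.698.
Substituting: 0.691s − 1 = 0.698(s−2) = 0.698s − 1.396, so -0.007s = -0.396 and s = 56.5714.
Then shape1 = 0.691×56.5714 = 39.091 and shape2 = s−shape1 = 17.481.

shape1 = 39.091, shape2 = 17.481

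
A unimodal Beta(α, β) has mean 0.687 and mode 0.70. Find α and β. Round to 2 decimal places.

α = 21.14, β = 9.63

With s = α+β: μ = α/s and mode = (α−1)/(s−2). Eliminating α = μs,
μs − 1 = m(s−2) ⇒ s(μ−m) = 1−2m ⇒ s = -0.40/-0.013 = 30.7692.
So α = μs = 21.14, β = (1−μ)s = 9.63.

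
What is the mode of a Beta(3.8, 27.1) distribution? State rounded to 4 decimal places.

The density x^(α−1)(1−x)^(β−1) is maximised at (α−1)/(α+β−2) = 2.8/28.9 = 0.0969.

0.0969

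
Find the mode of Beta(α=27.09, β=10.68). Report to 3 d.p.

With α,β > 1, mode = (α−1)/(α+β−2) = 26.09/35.77 = 0.729.

0.729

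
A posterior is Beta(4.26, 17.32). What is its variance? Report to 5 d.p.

0.00702

α+β = 21.58 and αβ = 73.7832, so Var = αβ/[(α+β)²(α+β+1)] = 73.7832/10515.424712 = 0.00702.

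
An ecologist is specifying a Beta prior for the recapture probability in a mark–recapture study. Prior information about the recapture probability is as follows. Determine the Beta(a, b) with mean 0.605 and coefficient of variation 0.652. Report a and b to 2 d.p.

Var = (CV·μ)² = (0.652×0.605)² = 0.155599.
a+b = μ(1−μ)/Var − 1 = 0.238975/0.155599 − 1 = 0.5358.
Thus a = 0.605·0.5358 = 0.32 and b = 0.395·0.5358 = 0.21.

a = 0.32, b = 0.21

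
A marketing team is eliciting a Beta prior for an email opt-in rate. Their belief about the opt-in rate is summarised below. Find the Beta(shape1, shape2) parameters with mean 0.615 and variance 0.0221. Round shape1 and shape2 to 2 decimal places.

By moment matching, shape1+shape2 = μ(1−μ)/σ² − 1 = (0.615·0.385)/0.0221 − 1 = 10.7138 − 1 = 9.7138.
Since shape1/(shape1+shape2) = μ, shape1 = 0.615·9.7138 = 5.97 and shape2 = 0.385·9.7138 = 3.74.

shape1 = 5.97, shape2 = 3.74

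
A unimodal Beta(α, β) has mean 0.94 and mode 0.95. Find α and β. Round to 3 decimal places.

With s = α+β: μ = α/s and mode = (α−1)/(s−2). Eliminating α = μs,
μs − 1 = m(s−2) ⇒ s(μ−m) = 1−2m ⇒ s = -0.90/-0.01 = 90.0000.
So α = μs = 84.600, β = (1−μ)s = 5.400.

α = 84.600, β = 5.400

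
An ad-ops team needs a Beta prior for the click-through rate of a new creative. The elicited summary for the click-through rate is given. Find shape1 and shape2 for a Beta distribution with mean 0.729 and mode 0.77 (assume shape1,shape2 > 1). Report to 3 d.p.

shape1 = 9.601, shape2 = 3.569

With s = shape1+shape2: μ = shape1/s and mode = (shape1−1)/(s−2). Eliminating shape1 = μs,
μs − 1 = m(s−2) ⇒ s(μ−m) = 1−2m ⇒ s = -0.54/-0.041 = 13.1707.
So shape1 = μs = 9.601, shape2 = (1−μ)s = 3.569.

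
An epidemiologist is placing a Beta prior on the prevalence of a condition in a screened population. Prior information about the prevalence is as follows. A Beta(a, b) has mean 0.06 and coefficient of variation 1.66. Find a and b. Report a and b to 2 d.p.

a = 0.28, b = 4.40

Var = (CV·μ)² = (1.66×0.06)² = 0.009920.
a+b = μ(1−μ)/Var − 1 = 0.0564/0.009920 − 1 = 4.6854.
Thus a = 0.06·4.6854 = 0.28 and b = 0.94·4.6854 = 4.40.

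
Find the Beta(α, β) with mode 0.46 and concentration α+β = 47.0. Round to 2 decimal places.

α = 21.70, β = 25.30

For α,β>1 the mode is (α−1)/(α+β−2), so α = mode·(κ−2)+1 = 0.46×45.0+1 = 21.70.
And β = (1−mode)·(κ−2)+1 = 0.54×45.0+1 = 25.30.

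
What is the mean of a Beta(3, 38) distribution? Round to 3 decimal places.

0.073

The Beta mean is α/(α+β) = 3/(3+38) = 0.073.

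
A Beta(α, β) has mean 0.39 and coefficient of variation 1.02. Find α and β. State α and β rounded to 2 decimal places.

α = 0.20, β = 0.31

Var = (CV·μ)² = (1.02×0.39)² = 0.158245.
α+β = μ(1−μ)/Var − 1 = 0.2379/0.158245 − 1 = 0.5034.
Thus α = 0.39·0.5034 = 0.20 and β = 0.61·0.5034 = 0.31.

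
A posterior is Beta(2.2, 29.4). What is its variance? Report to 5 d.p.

Var = αβ/[(α+β)²(α+β+1)] = (2.2×29.4)/(31.6²×32.6) = 64.68/32553.056 = 0.00199.

0.00199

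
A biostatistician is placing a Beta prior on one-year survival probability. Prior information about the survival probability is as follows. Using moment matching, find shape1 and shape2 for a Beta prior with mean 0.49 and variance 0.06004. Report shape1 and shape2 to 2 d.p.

Let s = shape1+shape2. The Beta variance is μ(1−μ)/(s+1).
So s+1 = μ(1−μ)/σ² = (0.49×0.51)/0.06004 = 0.2499/0.06004 = 4.1622, giving s = 3.1622.
Then shape1 = μs = 0.49×3.1622 = 1.55 and shape2 = (1−μ)s = 0.51×3.1622 = 1.61.

shape1 = 1.55, shape2 = 1.61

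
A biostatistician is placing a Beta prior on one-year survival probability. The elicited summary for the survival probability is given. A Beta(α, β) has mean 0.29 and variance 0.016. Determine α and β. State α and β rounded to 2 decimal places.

By moment matching, α+β = μ(1−μ)/σ² − 1 = (0.29·0.71)/0.016 − 1 = 12.8687 − 1 = 11.8687.
Since α/(α+β) = μ, α = 0.29·11.8687 = 3.44 and β = 0.71·11.8687 = 8.43.

α = 3.44, β = 8.43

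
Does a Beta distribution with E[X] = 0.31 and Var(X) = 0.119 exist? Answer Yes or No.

Yes

The Beta variance bound is σ² < μ(1−μ).
Here μ(1−μ) = 0.31×0.69 = 0.2139, and 0.119 < 0.2139.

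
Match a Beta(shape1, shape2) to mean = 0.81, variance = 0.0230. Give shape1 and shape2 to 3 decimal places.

shape1 = 4.610, shape2 = 1.081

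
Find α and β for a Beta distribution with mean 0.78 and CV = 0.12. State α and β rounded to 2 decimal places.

α = 14.50, β = 4.09

Var = (CV·μ)² = (0.12×0.78)² = 0.008761.
α+β = μ(1−μ)/Var − 1 = 0.1716/0.008761 − 1 = 18.5869.
Thus α = 0.78·18.5869 = 14.50 and β = 0.22·18.5869 = 4.09.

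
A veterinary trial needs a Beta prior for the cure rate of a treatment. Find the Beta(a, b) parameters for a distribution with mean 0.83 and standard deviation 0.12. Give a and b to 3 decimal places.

a = 7.303, b = 1.496

σ² = 0.12² = 0.0144.
With s = a+b, Var = μ(1−μ)/(s+1), so s+1 = (0.83×0.17)/0.0144 = 9.7986 and s = 8.7986.
a = μs = 7.303, b = (1−μ)s = 1.496.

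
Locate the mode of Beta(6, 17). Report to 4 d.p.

0.2381

The density x^(α−1)(1−x)^(β−1) is maximised at (α−1)/(α+β−2) = 5/21 = 0.2381.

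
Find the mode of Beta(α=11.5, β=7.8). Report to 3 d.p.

0.607

With α,β > 1, mode = (α−1)/(α+β−2) = 10.5/17.3 = 0.607.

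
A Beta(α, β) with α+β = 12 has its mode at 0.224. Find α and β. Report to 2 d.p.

α = 3.24, β = 8.76

For α,β>1 the mode is (α−1)/(α+β−2), so α = mode·(κ−2)+1 = 0.224×10+1 = 3.24.
And β = (1−mode)·(κ−2)+1 = 0.776×10+1 = 8.76.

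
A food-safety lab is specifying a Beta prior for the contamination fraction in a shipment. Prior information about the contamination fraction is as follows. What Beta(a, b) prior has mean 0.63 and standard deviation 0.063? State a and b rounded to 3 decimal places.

First σ² = 0.003969. Setting a = μn, b = (1−μ)n with n = a+b,
μ(1−μ)/(n+1) = 0.003969 ⇒ n+1 = 0.2331/0.003969 = 58.7302 ⇒ n = 57.7302.
Hence a = 0.63×57.7302 = 36.370, b = 0.37×57.7302 = 21.360.

a = 36.370, b = 21.360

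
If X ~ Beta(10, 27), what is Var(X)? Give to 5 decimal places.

0.00519

Var = αβ/[(α+β)²(α+β+1)] = (10×27)/(37²×38) = 270/52022 = 0.00519.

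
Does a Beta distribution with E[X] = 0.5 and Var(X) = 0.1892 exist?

The Beta variance bound is σ² < μ(1−μ).
Here μ(1−μ) = 0.5×0.5 = 0.25, and 0.1892 < 0.25.

Yes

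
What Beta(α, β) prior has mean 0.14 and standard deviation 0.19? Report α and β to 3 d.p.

σ² = 0.19² = 0.0361.
With s = α+β, Var = μ(1−μ)/(s+1), so s+1 = (0.14×0.86)/0.0361 = 3.3352 and s = 2.3352.
α = μs = 0.327, β = (1−μ)s = 2.008.

α = 0.327, β = 2.008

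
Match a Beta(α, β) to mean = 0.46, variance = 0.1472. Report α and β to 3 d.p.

α = 0.316, β = 0.371

By moment matching, α+β = μ(1−μ)/σ² − 1 = (0.46·0.54)/0.1472 − 1 = 1.6875 − 1 = 0.6875.
Since α/(α+β) = μ, α = 0.46·0.6875 = 0.316 and β = 0.54·0.6875 = 0.371.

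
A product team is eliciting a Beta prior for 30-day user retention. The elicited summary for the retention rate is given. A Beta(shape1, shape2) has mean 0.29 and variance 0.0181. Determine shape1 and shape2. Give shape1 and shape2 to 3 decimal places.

shape1 = 3.009, shape2 = 7.367

Let s = shape1+shape2. The Beta variance is μ(1−μ)/(s+1).
So s+1 = μ(1−μ)/σ² = (0.29×0.71)/0.0181 = 0.2059/0.0181 = 11.3757, giving s = 10.3757.
Then shape1 = μs = 0.29×10.3757 = 3.009 and shape2 = (1−μ)s = 0.71×10.3757 = 7.367.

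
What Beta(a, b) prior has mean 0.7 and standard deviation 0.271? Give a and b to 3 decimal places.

σ² = 0.271² = 0.073441.
With s = a+b, Var = μ(1−μ)/(s+1), so s+1 = (0.7×0.3)/0.073441 = 2.8594 and s = 1.8594.
a = μs = 1.302, b = (1−μ)s = 0.558.

a = 1.302, b = 0.558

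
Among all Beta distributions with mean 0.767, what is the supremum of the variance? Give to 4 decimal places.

For fixed mean μ the Beta variance is μ(1−μ)/(α+β+1), increasing as α+β decreases.
Its least upper bound (not attained) is μ(1−μ) = 0.767·0.233 = 0.1787.

0.1787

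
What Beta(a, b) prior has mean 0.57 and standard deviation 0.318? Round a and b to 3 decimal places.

a = 0.812, b = 0.612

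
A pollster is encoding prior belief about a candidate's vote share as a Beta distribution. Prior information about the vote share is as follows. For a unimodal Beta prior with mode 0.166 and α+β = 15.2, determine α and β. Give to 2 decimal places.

Since the density peak of Beta(α,β) is at (α−1)/(α+β−2),
α = 1 + 0.166(15.2−2) = 3.19 and β = 15.2 − 3.19 = 12.01.

α = 3.19, β = 12.01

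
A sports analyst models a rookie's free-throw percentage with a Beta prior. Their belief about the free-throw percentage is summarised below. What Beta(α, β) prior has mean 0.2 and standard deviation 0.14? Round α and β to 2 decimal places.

Variance = 0.14² = 0.0196. The moment-matching identity α+β = μ(1−μ)/Var − 1 gives
α+β = 0.16/0.0196 − 1 = 7.1633, so α = μ·7.1633 = 1.43 and β = (1−μ)·7.1633 = 5.73.

α = 1.43, β = 5.73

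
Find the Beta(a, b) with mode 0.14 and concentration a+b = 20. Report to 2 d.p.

a = 3.52, b = 16.48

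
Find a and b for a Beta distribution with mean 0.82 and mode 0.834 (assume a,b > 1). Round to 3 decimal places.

Let s = a+b. Mean gives a = μs = 0.82s; mode gives (a−1)/(s−2) = 0.834.
Substituting: 0.82s − 1 = 0.834(s−2) = 0.834s − 1.668, so -0.014s = -0.668 and s = 47.7143.
Then a = 0.82×47.7143 = 39.126 and b = s−a = 8.589.

a = 39.126, b = 8.589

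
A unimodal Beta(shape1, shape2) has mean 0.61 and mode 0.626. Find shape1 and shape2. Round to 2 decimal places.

With s = shape1+shape2: μ = shape1/s and mode = (shape1−1)/(s−2). Eliminating shape1 = μs,
μs − 1 = m(s−2) ⇒ s(μ−m) = 1−2m ⇒ s = -0.252/-0.016 = 15.7500.
So shape1 = μs = 9.61, shape2 = (1−μ)s = 6.14.

shape1 = 9.61, shape2 = 6.14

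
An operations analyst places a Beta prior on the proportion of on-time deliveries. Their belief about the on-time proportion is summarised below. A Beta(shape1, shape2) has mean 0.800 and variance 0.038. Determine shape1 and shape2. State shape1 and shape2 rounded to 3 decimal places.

Write ν = shape1+shape2; then shape1 = μν and Var = μ(1−μ)/(ν+1).
ν = μ(1−μ)/Var − 1 = 0.160000/0.038 − 1 = 3.2105.
shape1 = 0.800·3.2105 = 2.568, shape2 = 0.200·3.2105 = 0.642.

shape1 = 2.568, shape2 = 0.642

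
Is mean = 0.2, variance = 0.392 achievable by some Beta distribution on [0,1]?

No

A Beta with mean μ has variance μ(1−μ)/(α+β+1) < μ(1−μ).
Here μ(1−μ) = 0.2×0.8 = 0.16, and 0.392 ≥ 0.16.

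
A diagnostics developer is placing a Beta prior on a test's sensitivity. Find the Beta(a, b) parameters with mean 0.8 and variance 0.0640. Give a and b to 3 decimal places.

Write ν = a+b; then a = μν and Var = μ(1−μ)/(ν+1).
ν = μ(1−μ)/Var − 1 = 0.16/0.0640 − 1 = 1.5000.
a = 0.8·1.5000 = 1.200, b = 0.2·1.5000 = 0.300.

a = 1.200, b = 0.300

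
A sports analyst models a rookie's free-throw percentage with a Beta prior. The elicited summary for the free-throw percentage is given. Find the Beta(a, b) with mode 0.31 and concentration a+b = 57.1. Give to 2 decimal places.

For a,b>1 the mode is (a−1)/(a+b−2), so a = mode·(κ−2)+1 = 0.31×55.1+1 = 18.08.
And b = (1−mode)·(κ−2)+1 = 0.69×55.1+1 = 39.02.

a = 18.08, b = 39.02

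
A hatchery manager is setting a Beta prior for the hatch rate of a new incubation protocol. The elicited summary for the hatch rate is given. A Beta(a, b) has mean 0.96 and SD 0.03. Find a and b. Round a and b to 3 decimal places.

a = 40.000, b = 1.667

First σ² = 0.0009. Setting a = μn, b = (1−μ)n with n = a+b,
μ(1−μ)/(n+1) = 0.0009 ⇒ n+1 = 0.0384/0.0009 = 42.6667 ⇒ n = 41.6667.
Hence a = 0.96×41.6667 = 40.000, b = 0.04×41.6667 = 1.667.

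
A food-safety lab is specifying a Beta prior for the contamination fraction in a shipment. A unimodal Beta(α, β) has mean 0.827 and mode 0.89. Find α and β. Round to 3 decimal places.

With s = α+β: μ = α/s and mode = (α−1)/(s−2). Eliminating α = μs,
μs − 1 = m(s−2) ⇒ s(μ−m) = 1−2m ⇒ s = -0.78/-0.063 = 12.3810.
So α = μs = 10.239, β = (1−μ)s = 2.142.

α = 10.239, β = 2.142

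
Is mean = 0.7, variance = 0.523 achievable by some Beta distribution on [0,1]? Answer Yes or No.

No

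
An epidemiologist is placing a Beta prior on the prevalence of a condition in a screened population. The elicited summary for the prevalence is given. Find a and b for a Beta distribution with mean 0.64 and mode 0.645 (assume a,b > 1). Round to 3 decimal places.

a = 37.120, b = 20.880

Let s = a+b. Mean gives a = μs = 0.64s; mode gives (a−1)/(s−2) = 0.645.
Substituting: 0.64s − 1 = 0.645(s−2) = 0.645s − 1.290, so -0.005s = -0.290 and s = 58.0000.
Then a = 0.64×58.0000 = 37.120 and b = s−a = 20.880.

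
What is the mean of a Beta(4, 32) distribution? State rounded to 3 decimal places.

The Beta mean is α/(α+β) = 4/(4+32) = 0.111.

0.111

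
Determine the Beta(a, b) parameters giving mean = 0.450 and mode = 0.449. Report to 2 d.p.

Let s = a+b. Mean gives a = μs = 0.450s; mode gives (a−1)/(s−2) = 0.449.
Substituting: 0.450s − 1 = 0.449(s−2) = 0.449s − 0.898, so 0.001s = 0.102 and s = 102.0000.
Then a = 0.450×102.0000 = 45.90 and b = s−a = 56.10.

a = 45.90, b = 56.10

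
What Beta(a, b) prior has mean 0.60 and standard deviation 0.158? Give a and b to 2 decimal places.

a = 5.17, b = 3.45

σ² = 0.158² = 0.024964.
With s = a+b, Var = μ(1−μ)/(s+1), so s+1 = (0.60×0.40)/0.024964 = 9.6138 and s = 8.6138.
a = μs = 5.17, b = (1−μ)s = 3.45.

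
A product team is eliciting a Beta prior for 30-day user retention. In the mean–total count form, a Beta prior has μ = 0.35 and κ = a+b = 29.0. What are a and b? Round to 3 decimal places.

Split κ in proportion μ : (1−μ): a = 0.35·29.0 = 10.150, b = 29.0 − 10.150 = 18.850.

a = 10.150, b = 18.850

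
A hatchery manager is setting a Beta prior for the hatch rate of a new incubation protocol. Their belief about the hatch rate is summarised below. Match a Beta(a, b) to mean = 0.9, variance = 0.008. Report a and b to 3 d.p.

a = 9.225, b = 1.025

Let s = a+b. The Beta variance is μ(1−μ)/(s+1).
So s+1 = μ(1−μ)/σ² = (0.9×0.1)/0.008 = 0.09/0.008 = 11.2500, giving s = 10.2500.
Then a = μs = 0.9×10.2500 = 9.225 and b = (1−μ)s = 0.1×10.2500 = 1.025.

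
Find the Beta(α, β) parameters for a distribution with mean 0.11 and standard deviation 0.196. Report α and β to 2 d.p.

α = 0.17, β = 1.38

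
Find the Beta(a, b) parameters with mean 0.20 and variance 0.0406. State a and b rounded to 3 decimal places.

a = 0.588, b = 2.353

Let s = a+b. The Beta variance is μ(1−μ)/(s+1).
So s+1 = μ(1−μ)/σ² = (0.20×0.80)/0.0406 = 0.1600/0.0406 = 3.9409, giving s = 2.9409.
Then a = μs = 0.20×2.9409 = 0.588 and b = (1−μ)s = 0.80×2.9409 = 2.353.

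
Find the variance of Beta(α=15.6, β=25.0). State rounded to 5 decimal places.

Var = αβ/[(α+β)²(α+β+1)] = (15.6×25.0)/(40.6²×41.6) = 390.00/68571.776 = 0.00569.

0.00569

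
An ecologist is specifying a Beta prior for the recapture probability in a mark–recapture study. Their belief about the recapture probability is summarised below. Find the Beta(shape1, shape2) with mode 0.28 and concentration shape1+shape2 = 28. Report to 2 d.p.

Mode = (shape1−1)/(κ−2) with κ = shape1+shape2, so shape1−1 = 0.28·26 = 7.28.
shape1 = 8.28; shape2 = κ − shape1 = 19.72.

shape1 = 8.28, shape2 = 19.72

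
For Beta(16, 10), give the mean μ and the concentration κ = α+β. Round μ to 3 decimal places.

μ = 0.615, κ = 26

κ = α+β = 16+10 = 26; μ = α/κ = 16/26 = 0.615.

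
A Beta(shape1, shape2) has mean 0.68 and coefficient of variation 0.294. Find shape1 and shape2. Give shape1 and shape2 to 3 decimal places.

σ = CV·μ = 0.294×0.68 = 0.19992, so σ² = 0.039968.
s+1 = μ(1−μ)/σ² = 0.2176/0.039968 = 5.4444, so s = shape1+shape2 = 4.4444.
shape1 = μs = 3.022, shape2 = (1−μ)s = 1.422.

shape1 = 3.022, shape2 = 1.422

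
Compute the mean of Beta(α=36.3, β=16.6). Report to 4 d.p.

The Beta mean is α/(α+β) = 36.3/(36.3+16.6) = 0.6862.

0.6862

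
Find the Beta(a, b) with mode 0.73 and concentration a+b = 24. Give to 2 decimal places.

For a,b>1 the mode is (a−1)/(a+b−2), so a = mode·(κ−2)+1 = 0.73×22+1 = 17.06.
And b = (1−mode)·(κ−2)+1 = 0.27×22+1 = 6.94.

a = 17.06, b = 6.94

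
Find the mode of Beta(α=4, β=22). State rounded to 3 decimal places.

0.125

The density x^(α−1)(1−x)^(β−1) is maximised at (α−1)/(α+β−2) = 3/24 = 0.125.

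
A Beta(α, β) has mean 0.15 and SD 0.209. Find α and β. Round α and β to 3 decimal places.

α = 0.288, β = 1.631

Variance = 0.209² = 0.043681. The moment-matching identity α+β = μ(1−μ)/Var − 1 gives
α+β = 0.1275/0.043681 − 1 = 1.9189, so α = μ·1.9189 = 0.288 and β = (1−μ)·1.9189 = 1.631.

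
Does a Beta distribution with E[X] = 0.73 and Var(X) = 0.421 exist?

No

For any Beta, Var(X) < E[X]·(1−E[X]).
Here μ(1−μ) = 0.73×0.27 = 0.1971, and 0.421 ≥ 0.1971.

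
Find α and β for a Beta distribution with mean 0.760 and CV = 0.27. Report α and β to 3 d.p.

Var = (CV·μ)² = (0.27×0.760)² = 0.042107.
α+β = μ(1−μ)/Var − 1 = 0.182400/0.042107 − 1 = 3.3318.
Thus α = 0.760·3.3318 = 2.532 and β = 0.240·3.3318 = 0.800.

α = 2.532, β = 0.800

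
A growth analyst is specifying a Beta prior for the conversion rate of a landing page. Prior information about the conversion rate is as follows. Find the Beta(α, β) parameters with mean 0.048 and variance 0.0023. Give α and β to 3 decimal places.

α = 0.906, β = 17.962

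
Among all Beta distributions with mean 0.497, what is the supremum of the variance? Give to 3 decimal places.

For fixed mean μ the Beta variance is μ(1−μ)/(α+β+1), increasing as α+β decreases.
Its least upper bound (not attained) is μ(1−μ) = 0.497·0.503 = 0.250.

0.250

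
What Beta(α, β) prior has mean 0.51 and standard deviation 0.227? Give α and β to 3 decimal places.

α = 1.963, β = 1.886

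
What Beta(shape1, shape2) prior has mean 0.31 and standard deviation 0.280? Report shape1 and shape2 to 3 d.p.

shape1 = 0.536, shape2 = 1.193

First σ² = 0.078400. Setting shape1 = μn, shape2 = (1−μ)n with n = shape1+shape2,
μ(1−μ)/(n+1) = 0.078400 ⇒ n+1 = 0.2139/0.078400 = 2.7283 ⇒ n = 1.7283.
Hence shape1 = 0.31×1.7283 = 0.536, shape2 = 0.69×1.7283 = 1.193.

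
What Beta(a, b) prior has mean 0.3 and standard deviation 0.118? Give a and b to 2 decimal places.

a = 4.22, b = 9.86

First σ² = 0.013924. Setting a = μn, b = (1−μ)n with n = a+b,
μ(1−μ)/(n+1) = 0.013924 ⇒ n+1 = 0.21/0.013924 = 15.0819 ⇒ n = 14.0819.
Hence a = 0.3×14.0819 = 4.22, b = 0.7×14.0819 = 9.86.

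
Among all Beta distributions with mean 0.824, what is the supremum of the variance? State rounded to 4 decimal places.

For fixed mean μ the Beta variance is μ(1−μ)/(α+β+1), increasing as α+β decreases.
Its least upper bound (not attained) is μ(1−μ) = 0.824·0.176 = 0.1450.

0.1450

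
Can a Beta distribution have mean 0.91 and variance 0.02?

A Beta with mean μ has variance μ(1−μ)/(α+β+1) < μ(1−μ).
Here μ(1−μ) = 0.91×0.09 = 0.0819, and 0.02 < 0.0819.

Yes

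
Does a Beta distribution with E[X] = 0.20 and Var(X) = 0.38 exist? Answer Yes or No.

No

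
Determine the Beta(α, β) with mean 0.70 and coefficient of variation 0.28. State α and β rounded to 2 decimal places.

α = 3.13, β = 1.34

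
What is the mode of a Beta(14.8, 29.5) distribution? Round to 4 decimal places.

The density x^(α−1)(1−x)^(β−1) is maximised at (α−1)/(α+β−2) = 13.8/42.3 = 0.3262.

0.3262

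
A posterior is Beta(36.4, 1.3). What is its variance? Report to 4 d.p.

0.0009

α+β = 37.7 and αβ = 47.32, so Var = αβ/[(α+β)²(α+β+1)] = 47.32/55003.923 = 0.0009.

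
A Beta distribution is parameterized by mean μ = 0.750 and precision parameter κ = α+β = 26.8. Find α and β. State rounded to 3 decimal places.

Split κ in proportion μ : (1−μ): α = 0.750·26.8 = 20.100, β = 26.8 − 20.100 = 6.700.

α = 20.100, β = 6.700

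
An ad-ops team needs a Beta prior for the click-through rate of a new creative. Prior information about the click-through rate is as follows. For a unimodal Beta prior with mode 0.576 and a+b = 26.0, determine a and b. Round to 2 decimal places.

a = 14.82, b = 11.18

Since the density peak of Beta(a,b) is at (a−1)/(a+b−2),
a = 1 + 0.576(26.0−2) = 14.82 and b = 26.0 − 14.82 = 11.18.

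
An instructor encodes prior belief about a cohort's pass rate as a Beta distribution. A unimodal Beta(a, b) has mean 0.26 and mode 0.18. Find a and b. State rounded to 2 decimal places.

a = 2.08, b = 5.92

With s = a+b: μ = a/s and mode = (a−1)/(s−2). Eliminating a = μs,
μs − 1 = m(s−2) ⇒ s(μ−m) = 1−2m ⇒ s = 0.64/0.08 = 8.0000.
So a = μs = 2.08, b = (1−μ)s = 5.92.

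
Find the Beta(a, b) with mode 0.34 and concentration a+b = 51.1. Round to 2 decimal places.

a = 17.69, b = 33.41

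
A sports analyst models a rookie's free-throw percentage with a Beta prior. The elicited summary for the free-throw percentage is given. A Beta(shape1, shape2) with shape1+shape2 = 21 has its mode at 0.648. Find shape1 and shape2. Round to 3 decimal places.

For shape1,shape2>1 the mode is (shape1−1)/(shape1+shape2−2), so shape1 = mode·(κ−2)+1 = 0.648×19+1 = 13.312.
And shape2 = (1−mode)·(κ−2)+1 = 0.352×19+1 = 7.688.

shape1 = 13.312, shape2 = 7.688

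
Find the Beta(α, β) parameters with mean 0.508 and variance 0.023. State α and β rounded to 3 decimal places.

Let s = α+β. The Beta variance is μ(1−μ)/(s+1).
So s+1 = μ(1−μ)/σ² = (0.508×0.492)/0.023 = 0.249936/0.023 = 10.8668, giving s = 9.8668.
Then α = μs = 0.508×9.8668 = 5.012 and β = (1−μ)s = 0.492×9.8668 = 4.854.

α = 5.012, β = 4.854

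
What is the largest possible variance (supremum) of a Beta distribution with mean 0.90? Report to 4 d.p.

0.0900

For fixed mean μ the Beta variance is μ(1−μ)/(α+β+1), increasing as α+β decreases.
Its least upper bound (not attained) is μ(1−μ) = 0.90·0.10 = 0.0900.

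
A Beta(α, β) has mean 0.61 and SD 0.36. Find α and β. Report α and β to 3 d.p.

α = 0.510, β = 0.326

First σ² = 0.1296. Setting α = μn, β = (1−μ)n with n = α+β,
μ(1−μ)/(n+1) = 0.1296 ⇒ n+1 = 0.2379/0.1296 = 1.8356 ⇒ n = 0.8356.
Hence α = 0.61×0.8356 = 0.510, β = 0.39×0.8356 = 0.326.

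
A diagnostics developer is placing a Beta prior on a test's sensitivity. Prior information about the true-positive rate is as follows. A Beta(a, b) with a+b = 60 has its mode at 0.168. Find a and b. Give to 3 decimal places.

Mode = (a−1)/(κ−2) with κ = a+b, so a−1 = 0.168·58 = 9.744.
a = 10.744; b = κ − a = 49.256.

a = 10.744, b = 49.256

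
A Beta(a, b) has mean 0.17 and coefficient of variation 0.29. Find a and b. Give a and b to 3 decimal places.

a = 9.699, b = 47.355

σ = CV·μ = 0.29×0.17 = 0.04930, so σ² = 0.002430.
s+1 = μ(1−μ)/σ² = 0.1411/0.002430 = 58.0541, so s = a+b = 57.0541.
a = μs = 9.699, b = (1−μ)s = 47.355.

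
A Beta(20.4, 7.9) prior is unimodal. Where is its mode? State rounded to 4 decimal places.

The density x^(α−1)(1−x)^(β−1) is maximised at (α−1)/(α+β−2) = 19.4/26.3 = 0.7376.

0.7376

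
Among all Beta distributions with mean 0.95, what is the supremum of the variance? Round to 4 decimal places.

Var = μ(1−μ)/(α+β+1), which approaches μ(1−μ) as α+β → 0.
So the supremum is μ(1−μ) = 0.95×0.05 = 0.0475.

0.0475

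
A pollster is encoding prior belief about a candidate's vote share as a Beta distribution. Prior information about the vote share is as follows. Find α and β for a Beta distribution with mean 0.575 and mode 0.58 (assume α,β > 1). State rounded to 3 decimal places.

With s = α+β: μ = α/s and mode = (α−1)/(s−2). Eliminating α = μs,
μs − 1 = m(s−2) ⇒ s(μ−m) = 1−2m ⇒ s = -0.16/-0.005 = 32.0000.
So α = μs = 18.400, β = (1−μ)s = 13.600.

α = 18.400, β = 13.600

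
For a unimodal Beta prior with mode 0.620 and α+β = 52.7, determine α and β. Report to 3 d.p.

α = 32.434, β = 20.266

For α,β>1 the mode is (α−1)/(α+β−2), so α = mode·(κ−2)+1 = 0.620×50.7+1 = 32.434.
And β = (1−mode)·(κ−2)+1 = 0.380×50.7+1 = 20.266.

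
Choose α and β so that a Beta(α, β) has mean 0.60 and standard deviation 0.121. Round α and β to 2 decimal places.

α = 9.24, β = 6.16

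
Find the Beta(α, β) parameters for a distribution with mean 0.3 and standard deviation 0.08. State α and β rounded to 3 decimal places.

α = 9.544, β = 22.269

Variance = 0.08² = 0.0064. The moment-matching identity α+β = μ(1−μ)/Var − 1 gives
α+β = 0.21/0.0064 − 1 = 31.8125, so α = μ·31.8125 = 9.544 and β = (1−μ)·31.8125 = 22.269.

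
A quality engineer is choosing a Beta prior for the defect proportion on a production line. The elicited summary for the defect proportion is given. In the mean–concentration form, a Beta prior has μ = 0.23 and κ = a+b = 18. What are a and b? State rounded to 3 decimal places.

a = μκ = 0.23×18 = 4.140 and b = (1−μ)κ = 0.77×18 = 13.860.

a = 4.140, b = 13.860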